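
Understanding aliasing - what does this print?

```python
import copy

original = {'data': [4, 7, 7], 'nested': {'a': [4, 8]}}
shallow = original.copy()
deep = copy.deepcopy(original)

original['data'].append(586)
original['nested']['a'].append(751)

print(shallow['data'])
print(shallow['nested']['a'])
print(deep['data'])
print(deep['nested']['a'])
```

Key concept: comparing shallow vs deep copy.
Step by step:
`original = {'data': [4, 7, 7], 'nested': {'a': [4, 8]}}` → original = {'data': [4, 7, 7], 'nested': {'a': [4, 8]}}
`shallow = original.copy()` → shallow = {'data': [4, 7, 7], 'nested': {'a': [4, 8]}}
`deep = copy.deepcopy(original)` → deep = {'data': [4, 7, 7], 'nested': {'a': [4, 8]}}
`original['data'].append(586)` → original = {'data': [4, 7, 7, 586], 'nested': {'a': [4, 8]}}; shallow = {'data': [4, 7, 7, 586], 'nested': {'a': [4, 8]}}
`original['nested']['a'].append(751)` → original = {'data': [4, 7, 7, 586], 'nested': {'a': [4, 8, 751]}}; shallow = {'data': [4, 7, 7, 586], 'nested': {'a': [4, 8, 751]}}
`print(shallow['data'])` → prints [4, 7, 7, 586]
`print(shallow['nested']['a'])` → prints [4, 8, 751]
`print(deep['data'])` → prints [4, 7, 7]
`print(deep['nested']['a'])` → prints [4, 8]

Answer:
[4, 7, 7, 586]
[4, 8, 751]
[4, 7, 7]
[4, 8]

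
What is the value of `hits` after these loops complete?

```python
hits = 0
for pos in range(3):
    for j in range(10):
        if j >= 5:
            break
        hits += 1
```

Inner breaks at 5, outer runs 3 times
`hits` takes the values: 0 → 1 → 2 → 3 → 4 → 5 → 6 → 7 → 8 → 9 → 10 → 11 → 12 → 13 → 14 → 15

Answer: 15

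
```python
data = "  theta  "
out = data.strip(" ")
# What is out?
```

Trace:
`data = "  theta  "` → data = '  theta  '
`out = data.strip(" ")` → out = 'theta'
So out = 'theta'

Answer: 'theta'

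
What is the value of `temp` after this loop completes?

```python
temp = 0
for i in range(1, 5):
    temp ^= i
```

XOR of 1 to 4
`temp` takes the values: 0 → 1 → 3 → 0 → 4

Answer: 4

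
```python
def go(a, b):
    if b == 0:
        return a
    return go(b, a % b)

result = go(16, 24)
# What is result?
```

go(16, 24) -> go(24, 16) -> go(16, 8) -> go(8, 0) -> 8

Answer: 8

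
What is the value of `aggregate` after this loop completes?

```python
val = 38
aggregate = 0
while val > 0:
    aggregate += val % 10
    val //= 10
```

Sum digits of 38
`aggregate` takes the values: 0 → 8 → 11

Answer: 11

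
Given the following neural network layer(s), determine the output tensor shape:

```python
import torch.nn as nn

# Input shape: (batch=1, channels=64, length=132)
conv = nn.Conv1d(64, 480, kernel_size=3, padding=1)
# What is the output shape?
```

Input: (1, 64, 132) -> Output: (1, 480, 132)

Answer: (1, 480, 132)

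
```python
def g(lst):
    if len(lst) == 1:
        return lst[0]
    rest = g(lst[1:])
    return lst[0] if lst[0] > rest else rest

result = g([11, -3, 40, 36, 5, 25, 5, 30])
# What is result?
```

Recursive max over [11, -3, 40, 36, 5, 25, 5, 30] = 40

Answer: 40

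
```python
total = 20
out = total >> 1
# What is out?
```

Trace:
`total = 20` → total = 20
`out = total >> 1` → out = 10
So out = 10

Answer: 10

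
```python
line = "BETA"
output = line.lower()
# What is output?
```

Trace:
`line = "BETA"` → line = 'BETA'
`output = line.lower()` → output = 'beta'
So output = 'beta'

Answer: 'beta'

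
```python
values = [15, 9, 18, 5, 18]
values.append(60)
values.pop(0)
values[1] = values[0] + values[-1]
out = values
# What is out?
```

Trace:
`values = [15, 9, 18, 5, 18]` → values = [15, 9, 18, 5, 18]
`values.append(60)` → values = [15, 9, 18, 5, 18, 60]
`values.pop(0)` → values = [9, 18, 5, 18, 60]
`values[1] = values[0] + values[-1]` → values = [9, 69, 5, 18, 60]
`out = values` → out = [9, 69, 5, 18, 60]
So out = [9, 69, 5, 18, 60]

Answer: [9, 69, 5, 18, 60]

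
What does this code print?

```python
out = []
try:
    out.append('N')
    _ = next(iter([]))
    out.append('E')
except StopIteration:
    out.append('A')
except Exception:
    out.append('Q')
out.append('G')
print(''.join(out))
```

Execution trace: 'N' (try body) → 'A' (except StopIteration) → 'G' (after the try/except). Output: NAG

Answer: NAG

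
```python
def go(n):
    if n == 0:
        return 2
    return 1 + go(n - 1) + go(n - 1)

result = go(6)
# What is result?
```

go(n) = 1 + 2·go(n-1), go(0)=2. Closed form: (2+1)·2^6 - 1 = 191.

Answer: 191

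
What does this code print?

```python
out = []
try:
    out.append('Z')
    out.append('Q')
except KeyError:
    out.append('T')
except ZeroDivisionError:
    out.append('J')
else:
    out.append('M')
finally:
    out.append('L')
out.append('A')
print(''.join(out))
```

Execution trace: 'Z' (try body) → 'Q' (try body, no exception) → 'M' (else) → 'L' (finally) → 'A' (after the try/except). Output: ZQMLA

Answer: ZQMLA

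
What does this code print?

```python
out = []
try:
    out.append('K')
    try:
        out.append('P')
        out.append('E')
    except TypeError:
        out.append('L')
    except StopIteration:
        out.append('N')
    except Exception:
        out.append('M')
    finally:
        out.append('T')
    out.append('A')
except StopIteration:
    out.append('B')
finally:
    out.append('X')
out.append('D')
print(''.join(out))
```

Execution trace: 'K' (try body) → 'P' (inner try body) → 'E' (inner try body, no exception) → 'T' (inner finally) → 'A' (try body, no exception) → 'X' (finally) → 'D' (after the try/except). Output: KPETAXD

Answer: KPETAXD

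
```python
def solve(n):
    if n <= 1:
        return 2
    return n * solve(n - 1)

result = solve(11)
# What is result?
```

solve(11) = 11 * 10 * 9 * 8 * 7 * 6 * 5 * 4 * 3 * 2 * 2 = 79833600

Answer: 79833600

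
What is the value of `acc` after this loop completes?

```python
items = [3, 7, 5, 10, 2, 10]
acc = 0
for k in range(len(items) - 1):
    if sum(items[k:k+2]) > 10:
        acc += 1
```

Count windows with sum > 10
`acc` takes the values: 0 → 1 → 2 → 3 → 4

Answer: 4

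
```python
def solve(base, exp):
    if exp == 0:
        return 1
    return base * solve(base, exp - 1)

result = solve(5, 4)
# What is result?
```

solve(5, 4) = 5 * 5 * 5 * 5 = 625

Answer: 625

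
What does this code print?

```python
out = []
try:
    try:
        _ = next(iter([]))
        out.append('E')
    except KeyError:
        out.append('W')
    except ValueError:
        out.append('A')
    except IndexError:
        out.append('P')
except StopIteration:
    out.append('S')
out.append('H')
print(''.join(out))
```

Execution trace: 'S' (outer except StopIteration) → 'H' (after the try/except). Output: SH

Answer: SH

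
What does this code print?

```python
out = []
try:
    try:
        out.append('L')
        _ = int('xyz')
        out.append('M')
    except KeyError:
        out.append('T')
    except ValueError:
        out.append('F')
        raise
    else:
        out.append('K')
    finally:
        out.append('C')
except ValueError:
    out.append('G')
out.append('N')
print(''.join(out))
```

Execution trace: 'L' (inner try body) → 'F' (inner except ValueError) → 'C' (inner finally) → 'G' (outer except ValueError) → 'N' (after the try/except). Output: LFCGN

Answer: LFCGN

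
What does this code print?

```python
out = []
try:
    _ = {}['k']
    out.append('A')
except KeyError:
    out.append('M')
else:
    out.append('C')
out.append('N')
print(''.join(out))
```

Execution trace: 'M' (except KeyError) → 'N' (after the try/except). Output: MN

Answer: MN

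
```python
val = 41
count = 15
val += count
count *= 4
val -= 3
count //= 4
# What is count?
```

Trace:
`val = 41` → val = 41
`count = 15` → count = 15
`val += count` → val = 56
`count *= 4` → count = 60
`val -= 3` → val = 53
`count //= 4` → count = 15
So count = 15

Answer: 15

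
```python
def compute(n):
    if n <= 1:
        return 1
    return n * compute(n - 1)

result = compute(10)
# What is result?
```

compute(10) = 10 * 9 * 8 * 7 * 6 * 5 * 4 * 3 * 2 * 1 = 3628800

Answer: 3628800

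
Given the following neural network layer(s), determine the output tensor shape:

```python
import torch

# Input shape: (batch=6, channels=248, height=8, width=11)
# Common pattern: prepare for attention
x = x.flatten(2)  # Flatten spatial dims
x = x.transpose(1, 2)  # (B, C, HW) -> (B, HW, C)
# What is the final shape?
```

Input: (6, 248, 8, 11) -> after flatten(2): (6, 248, 88) -> Output: (6, 88, 248)

Answer: (6, 88, 248)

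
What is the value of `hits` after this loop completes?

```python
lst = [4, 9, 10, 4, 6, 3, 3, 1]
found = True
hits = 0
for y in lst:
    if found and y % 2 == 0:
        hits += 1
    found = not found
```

Count even values at even positions
`hits` takes the values: 0 → 1 → 2 → 3

Answer: 3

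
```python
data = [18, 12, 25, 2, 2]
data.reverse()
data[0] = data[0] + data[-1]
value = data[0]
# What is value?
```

Trace:
`data = [18, 12, 25, 2, 2]` → data = [18, 12, 25, 2, 2]
`data.reverse()` → data = [2, 2, 25, 12, 18]
`data[0] = data[0] + data[-1]` → data = [20, 2, 25, 12, 18]
`value = data[0]` → value = 20
So value = 20

Answer: 20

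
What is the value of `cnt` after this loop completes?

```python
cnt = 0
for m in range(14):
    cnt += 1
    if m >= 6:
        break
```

Loop breaks when m reaches 6, cnt is 7
`cnt` takes the values: 0 → 1 → 2 → 3 → 4 → 5 → 6 → 7

Answer: 7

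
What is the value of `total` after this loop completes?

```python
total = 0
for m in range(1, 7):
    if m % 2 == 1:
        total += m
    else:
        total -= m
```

Add odd, subtract even
`total` takes the values: 0 → 1 → -1 → 2 → -2 → 3 → -3

Answer: -3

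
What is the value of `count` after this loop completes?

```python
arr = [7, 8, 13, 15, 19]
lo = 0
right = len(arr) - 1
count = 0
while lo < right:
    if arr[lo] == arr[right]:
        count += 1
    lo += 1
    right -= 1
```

Count matching pairs from ends
`count` takes the values: 0

Answer: 0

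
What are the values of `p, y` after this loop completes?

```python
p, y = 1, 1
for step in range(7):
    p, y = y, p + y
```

Fibonacci: after 7 iterations
`p, y` takes the values: (1, 1) → (1, 2) → (2, 3) → (3, 5) → (5, 8) → (8, 13) → (13, 21) → (21, 34)

Answer: 21, 34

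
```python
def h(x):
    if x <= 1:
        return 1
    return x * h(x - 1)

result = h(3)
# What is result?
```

h(3) = 3 * 2 * 1 = 6

Answer: 6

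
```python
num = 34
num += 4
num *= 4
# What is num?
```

Trace:
`num = 34` → num = 34
`num += 4` → num = 38
`num *= 4` → num = 152
So num = 152

Answer: 152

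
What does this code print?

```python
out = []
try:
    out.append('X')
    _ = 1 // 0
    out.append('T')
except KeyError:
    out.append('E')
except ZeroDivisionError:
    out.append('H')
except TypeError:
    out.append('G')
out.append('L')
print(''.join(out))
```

Execution trace: 'X' (try body) → 'H' (except ZeroDivisionError) → 'L' (after the try/except). Output: XHL

Answer: XHL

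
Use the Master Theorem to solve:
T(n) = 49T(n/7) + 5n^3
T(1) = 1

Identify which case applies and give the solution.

a=49, b=7, f(n)=5n^3. log_7(49) = 2. Since c=3 > 2 and the regularity condition holds (49(n/7)^3 = (49/7^3)n^3 with 49/7^3 < 1), Case 3 applies: T(n) = Θ(f(n)) = O(n^3).

Answer: O(n^3) - Case 3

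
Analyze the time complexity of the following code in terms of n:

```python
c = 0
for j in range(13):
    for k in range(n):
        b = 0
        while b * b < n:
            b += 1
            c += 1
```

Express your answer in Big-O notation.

Each loop level contributes: 1 × n × √n. Multiplying the contributions gives O(n√n).

Answer: O(n√n)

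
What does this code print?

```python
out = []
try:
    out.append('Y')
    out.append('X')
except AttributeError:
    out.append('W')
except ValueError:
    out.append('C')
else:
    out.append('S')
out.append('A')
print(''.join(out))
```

Execution trace: 'Y' (try body) → 'X' (try body, no exception) → 'S' (else) → 'A' (after the try/except). Output: YXSA

Answer: YXSA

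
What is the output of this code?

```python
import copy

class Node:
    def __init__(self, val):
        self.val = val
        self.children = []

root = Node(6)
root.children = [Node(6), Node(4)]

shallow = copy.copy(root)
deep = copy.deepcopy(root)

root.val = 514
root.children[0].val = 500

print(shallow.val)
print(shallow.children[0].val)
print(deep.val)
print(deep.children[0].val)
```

Key concept: deep copy with custom objects.
Step by step:
`root = Node(6)` → root = Node(val=6, children=[])
`root.children = [Node(6), Node(4)]` → root = Node(val=6, children=[Node(val=6, children=[]), Node(val=4, children=[])])
`shallow = copy.copy(root)` → shallow = Node(val=6, children=[Node(val=6, children=[]), Node(val=4, children=[])])
`deep = copy.deepcopy(root)` → deep = Node(val=6, children=[Node(val=6, children=[]), Node(val=4, children=[])])
`root.val = 514` → root = Node(val=514, children=[Node(val=6, children=[]), Node(val=4, children=[])])
`root.children[0].val = 500` → root = Node(val=514, children=[Node(val=500, children=[]), Node(val=4, children=[])]); shallow = Node(val=6, children=[Node(val=500, children=[]), Node(val=4, children=[])])
`print(shallow.val)` → prints 6
`print(shallow.children[0].val)` → prints 500
`print(deep.val)` → prints 6
`print(deep.children[0].val)` → prints 6

Answer:
6
500
6
6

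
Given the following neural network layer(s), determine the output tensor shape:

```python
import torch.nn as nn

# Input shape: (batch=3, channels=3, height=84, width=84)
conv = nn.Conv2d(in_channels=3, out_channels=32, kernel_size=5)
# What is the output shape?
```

Input: (3, 3, 84, 84) -> Output: (3, 32, 80, 80)

Answer: (3, 32, 80, 80)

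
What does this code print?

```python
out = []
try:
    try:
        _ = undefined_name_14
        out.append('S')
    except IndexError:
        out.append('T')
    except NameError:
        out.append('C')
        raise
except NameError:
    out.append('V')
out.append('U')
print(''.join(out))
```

Execution trace: 'C' (inner except NameError) → 'V' (outer except NameError) → 'U' (after the try/except). Output: CVU

Answer: CVU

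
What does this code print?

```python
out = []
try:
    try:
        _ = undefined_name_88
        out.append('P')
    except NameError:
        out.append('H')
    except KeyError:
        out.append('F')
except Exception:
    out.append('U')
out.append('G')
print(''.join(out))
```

Execution trace: 'H' (inner except NameError) → 'G' (after the try/except). Output: HG

Answer: HG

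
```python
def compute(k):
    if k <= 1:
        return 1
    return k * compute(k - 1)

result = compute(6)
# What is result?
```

compute(6) = 6 * 5 * 4 * 3 * 2 * 1 = 720

Answer: 720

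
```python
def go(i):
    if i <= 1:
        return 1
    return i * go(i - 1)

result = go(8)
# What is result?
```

go(8) = 8 * 7 * 6 * 5 * 4 * 3 * 2 * 1 = 40320

Answer: 40320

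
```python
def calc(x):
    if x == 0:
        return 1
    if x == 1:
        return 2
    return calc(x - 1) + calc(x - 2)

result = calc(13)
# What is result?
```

Build up from base cases: calc(0)=1, calc(1)=2, calc(2)=3, calc(3)=5, calc(4)=8, calc(5)=13, calc(6)=21, ..., calc(13)=610

Answer: 610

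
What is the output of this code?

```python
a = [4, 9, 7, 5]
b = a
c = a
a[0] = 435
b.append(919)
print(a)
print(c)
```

Key concept: multiple aliases.
Step by step:
`a = [4, 9, 7, 5]` → a = [4, 9, 7, 5]
`b = a` → b = [4, 9, 7, 5] (same object as a)
`c = a` → c = [4, 9, 7, 5] (same object as a, b)
`a[0] = 435` → a = [435, 9, 7, 5] (same object as b, c); b = [435, 9, 7, 5] (same object as a, c); c = [435, 9, 7, 5] (same object as a, b)
`b.append(919)` → a = [435, 9, 7, 5, 919] (same object as b, c); b = [435, 9, 7, 5, 919] (same object as a, c); c = [435, 9, 7, 5, 919] (same object as a, b)
`print(a)` → prints [435, 9, 7, 5, 919]
`print(c)` → prints [435, 9, 7, 5, 919]

Answer:
[435, 9, 7, 5, 919]
[435, 9, 7, 5, 919]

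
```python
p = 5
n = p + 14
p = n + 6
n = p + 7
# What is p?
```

Trace:
`p = 5` → p = 5
`n = p + 14` → n = 19
`p = n + 6` → p = 25
`n = p + 7` → n = 32
So p = 25

Answer: 25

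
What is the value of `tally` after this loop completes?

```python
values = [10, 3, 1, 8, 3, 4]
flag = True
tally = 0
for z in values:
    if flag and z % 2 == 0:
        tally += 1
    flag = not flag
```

Count even values at even positions
`tally` takes the values: 0 → 1

Answer: 1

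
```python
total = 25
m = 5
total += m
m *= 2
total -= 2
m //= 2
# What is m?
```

Trace:
`total = 25` → total = 25
`m = 5` → m = 5
`total += m` → total = 30
`m *= 2` → m = 10
`total -= 2` → total = 28
`m //= 2` → m = 5
So m = 5

Answer: 5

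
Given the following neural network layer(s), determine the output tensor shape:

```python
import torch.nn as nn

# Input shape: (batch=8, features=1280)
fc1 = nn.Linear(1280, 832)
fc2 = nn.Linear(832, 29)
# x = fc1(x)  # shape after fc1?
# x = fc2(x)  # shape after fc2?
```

Input: (8, 1280) -> after fc1: (8, 832) -> Output: (8, 29)

Answer: (8, 29)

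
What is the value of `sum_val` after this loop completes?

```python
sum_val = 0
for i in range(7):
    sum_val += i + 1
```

Start at 0, add 1 to 7 = 28
`sum_val` takes the values: 0 → 1 → 3 → 6 → 10 → 15 → 21 → 28

Answer: 28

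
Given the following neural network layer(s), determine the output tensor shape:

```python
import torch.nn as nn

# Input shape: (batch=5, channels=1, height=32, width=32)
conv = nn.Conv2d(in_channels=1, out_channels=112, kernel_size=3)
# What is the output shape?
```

Input: (5, 1, 32, 32) -> Output: (5, 112, 30, 30)

Answer: (5, 112, 30, 30)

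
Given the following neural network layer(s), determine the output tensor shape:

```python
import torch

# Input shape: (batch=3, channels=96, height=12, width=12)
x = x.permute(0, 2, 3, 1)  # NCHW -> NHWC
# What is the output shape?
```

Input: (3, 96, 12, 12) -> Output: (3, 12, 12, 96)

Answer: (3, 12, 12, 96)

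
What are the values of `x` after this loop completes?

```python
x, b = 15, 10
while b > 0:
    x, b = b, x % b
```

GCD of 15 and 10
`x` takes the values: 15 → 10 → 5

Answer: 5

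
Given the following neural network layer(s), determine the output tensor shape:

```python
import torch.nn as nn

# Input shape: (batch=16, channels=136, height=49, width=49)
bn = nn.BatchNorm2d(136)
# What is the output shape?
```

Input: (16, 136, 49, 49) -> Output: (16, 136, 49, 49)

Answer: (16, 136, 49, 49)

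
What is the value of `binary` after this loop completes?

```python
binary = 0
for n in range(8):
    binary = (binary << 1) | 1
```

Build 8 consecutive 1-bits: 0b11111111
`binary` takes the values: 0 → 1 → 3 → 7 → 15 → 31 → 63 → 127 → 255

Answer: 255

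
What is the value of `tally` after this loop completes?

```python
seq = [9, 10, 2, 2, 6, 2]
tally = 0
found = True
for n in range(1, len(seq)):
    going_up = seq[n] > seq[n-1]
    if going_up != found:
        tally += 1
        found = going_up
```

Count direction changes in [9, 10, 2, 2, 6, 2]
`tally` takes the values: 0 → 1 → 2 → 3

Answer: 3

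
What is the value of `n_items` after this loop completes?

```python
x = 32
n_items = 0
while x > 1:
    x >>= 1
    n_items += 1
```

Count right shifts until 1
`n_items` takes the values: 0 → 1 → 2 → 3 → 4 → 5

Answer: 5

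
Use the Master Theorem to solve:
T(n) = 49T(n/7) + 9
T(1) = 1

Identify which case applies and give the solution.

a=49, b=7, f(n)=9. log_7(49) = 2. Since c=0 < 2, Case 1 applies: T(n) = Θ(n^log_b(a)) = O(n^2).

Answer: O(n^2) - Case 1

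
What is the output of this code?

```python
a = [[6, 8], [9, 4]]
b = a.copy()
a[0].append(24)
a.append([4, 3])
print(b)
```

Key concept: shallow copy with nested lists.
Step by step:
`a = [[6, 8], [9, 4]]` → a = [[6, 8], [9, 4]]
`b = a.copy()` → b = [[6, 8], [9, 4]]
`a[0].append(24)` → a = [[6, 8, 24], [9, 4]]; b = [[6, 8, 24], [9, 4]]
`a.append([4, 3])` → a = [[6, 8, 24], [9, 4], [4, 3]]
`print(b)` → prints [[6, 8, 24], [9, 4]]

Answer: [[6, 8, 24], [9, 4]]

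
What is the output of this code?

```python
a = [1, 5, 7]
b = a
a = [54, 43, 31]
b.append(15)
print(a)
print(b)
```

Key concept: rebinding vs mutation: a is rebound to a new list, b still points at the original.
Step by step:
`a = [1, 5, 7]` → a = [1, 5, 7]
`b = a` → b = [1, 5, 7] (same object as a)
`a = [54, 43, 31]` → a = [54, 43, 31]
`b.append(15)` → b = [1, 5, 7, 15]
`print(a)` → prints [54, 43, 31]
`print(b)` → prints [1, 5, 7, 15]

Answer:
[54, 43, 31]
[1, 5, 7, 15]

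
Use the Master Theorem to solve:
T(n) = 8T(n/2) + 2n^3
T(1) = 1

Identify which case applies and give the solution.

a=8, b=2, f(n)=2n^3. log_2(8) = 3. Since c=3 = 3, Case 2 applies: T(n) = Θ(n^log_b(a) · log n) = O(n^3 log n).

Answer: O(n^3 log n) - Case 2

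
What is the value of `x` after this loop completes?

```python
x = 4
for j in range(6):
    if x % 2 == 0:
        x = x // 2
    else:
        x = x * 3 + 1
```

Collatz-style transformation from 4
`x` takes the values: 4 → 2 → 1 → 4 → 2 → 1 → 4

Answer: 4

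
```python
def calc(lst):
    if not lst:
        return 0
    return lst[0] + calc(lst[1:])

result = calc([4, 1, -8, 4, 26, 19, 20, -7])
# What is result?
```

4 + 1 + (-8) + 4 + 26 + 19 + 20 + (-7) + 0 = 59

Answer: 59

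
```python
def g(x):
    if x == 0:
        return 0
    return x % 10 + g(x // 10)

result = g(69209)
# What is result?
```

Sum of digits of 69209: 9 + 0 + 2 + 9 + 6 = 26

Answer: 26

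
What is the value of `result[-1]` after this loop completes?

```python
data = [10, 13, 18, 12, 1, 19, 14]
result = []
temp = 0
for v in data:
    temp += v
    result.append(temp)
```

Cumulative sum ends at 87
`result` takes the values: [] → [10] → [10, 23] → [10, 23, 41] → [10, 23, 41, 53] → [10, 23, 41, 53, 54] → [10, 23, 41, 53, 54, 73] → [10, 23, 41, 53, 54, 73, 87]
So `result[-1]` = 87

Answer: 87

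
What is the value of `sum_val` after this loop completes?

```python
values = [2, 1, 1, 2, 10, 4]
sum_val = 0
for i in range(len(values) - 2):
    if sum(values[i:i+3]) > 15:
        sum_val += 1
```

Count windows with sum > 15
`sum_val` takes the values: 0 → 1

Answer: 1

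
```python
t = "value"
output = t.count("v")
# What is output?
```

Trace:
`t = "value"` → t = 'value'
`output = t.count("v")` → output = 1
So output = 1

Answer: 1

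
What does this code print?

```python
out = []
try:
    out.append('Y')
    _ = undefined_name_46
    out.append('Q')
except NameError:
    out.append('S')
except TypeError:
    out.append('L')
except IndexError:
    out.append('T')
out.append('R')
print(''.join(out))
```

Execution trace: 'Y' (try body) → 'S' (except NameError) → 'R' (after the try/except). Output: YSR

Answer: YSR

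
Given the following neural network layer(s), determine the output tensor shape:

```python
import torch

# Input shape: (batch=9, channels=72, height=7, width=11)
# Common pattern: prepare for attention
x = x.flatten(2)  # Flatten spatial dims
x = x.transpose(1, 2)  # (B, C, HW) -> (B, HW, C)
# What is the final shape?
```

Input: (9, 72, 7, 11) -> after flatten(2): (9, 72, 77) -> Output: (9, 77, 72)

Answer: (9, 77, 72)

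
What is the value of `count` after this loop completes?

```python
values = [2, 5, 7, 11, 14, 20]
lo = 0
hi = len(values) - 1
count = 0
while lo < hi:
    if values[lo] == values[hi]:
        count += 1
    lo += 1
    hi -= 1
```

Count matching pairs from ends
`count` takes the values: 0

Answer: 0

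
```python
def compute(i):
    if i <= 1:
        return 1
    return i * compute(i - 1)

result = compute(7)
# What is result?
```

compute(7) = 7 * 6 * 5 * 4 * 3 * 2 * 1 = 5040

Answer: 5040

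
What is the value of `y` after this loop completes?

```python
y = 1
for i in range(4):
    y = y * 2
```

Multiply by 2, 4 times: 1 * 2^4 = 16
`y` takes the values: 1 → 2 → 4 → 8 → 16

Answer: 16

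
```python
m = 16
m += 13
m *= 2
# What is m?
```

Trace:
`m = 16` → m = 16
`m += 13` → m = 29
`m *= 2` → m = 58
So m = 58

Answer: 58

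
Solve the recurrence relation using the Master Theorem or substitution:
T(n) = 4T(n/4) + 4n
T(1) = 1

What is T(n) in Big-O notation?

By Master Theorem: a=4, b=4, f(n)=4n. Since log_4(4) = 1 and f(n) = Θ(n^1), Case 2 applies. T(n) = O(n log n).

Answer: O(n log n)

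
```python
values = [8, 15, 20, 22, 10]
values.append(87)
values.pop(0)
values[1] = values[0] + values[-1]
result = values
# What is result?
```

Trace:
`values = [8, 15, 20, 22, 10]` → values = [8, 15, 20, 22, 10]
`values.append(87)` → values = [8, 15, 20, 22, 10, 87]
`values.pop(0)` → values = [15, 20, 22, 10, 87]
`values[1] = values[0] + values[-1]` → values = [15, 102, 22, 10, 87]
`result = values` → result = [15, 102, 22, 10, 87]
So result = [15, 102, 22, 10, 87]

Answer: [15, 102, 22, 10, 87]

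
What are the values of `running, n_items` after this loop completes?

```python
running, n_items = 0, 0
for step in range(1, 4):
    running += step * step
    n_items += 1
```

Sum of squares and count
`running, n_items` takes the values: (0, 0) → (1, 0) → (1, 1) → (5, 1) → (5, 2) → (14, 2) → (14, 3)

Answer: 14, 3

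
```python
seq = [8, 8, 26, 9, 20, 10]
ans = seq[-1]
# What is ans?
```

Trace:
`seq = [8, 8, 26, 9, 20, 10]` → seq = [8, 8, 26, 9, 20, 10]
`ans = seq[-1]` → ans = 10
So ans = 10

Answer: 10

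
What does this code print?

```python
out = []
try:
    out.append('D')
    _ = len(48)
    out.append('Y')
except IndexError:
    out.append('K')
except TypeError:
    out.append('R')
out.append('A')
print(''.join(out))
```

Execution trace: 'D' (try body) → 'R' (except TypeError) → 'A' (after the try/except). Output: DRA

Answer: DRA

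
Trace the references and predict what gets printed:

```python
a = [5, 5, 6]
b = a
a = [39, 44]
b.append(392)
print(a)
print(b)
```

Key concept: rebinding vs mutation: a is rebound to a new list, b still points at the original.
Step by step:
`a = [5, 5, 6]` → a = [5, 5, 6]
`b = a` → b = [5, 5, 6] (same object as a)
`a = [39, 44]` → a = [39, 44]
`b.append(392)` → b = [5, 5, 6, 392]
`print(a)` → prints [39, 44]
`print(b)` → prints [5, 5, 6, 392]

Answer:
[39, 44]
[5, 5, 6, 392]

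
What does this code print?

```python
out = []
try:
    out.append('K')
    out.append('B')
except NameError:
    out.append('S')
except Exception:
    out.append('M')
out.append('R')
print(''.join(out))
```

Execution trace: 'K' (try body) → 'B' (try body, no exception) → 'R' (after the try/except). Output: KBR

Answer: KBR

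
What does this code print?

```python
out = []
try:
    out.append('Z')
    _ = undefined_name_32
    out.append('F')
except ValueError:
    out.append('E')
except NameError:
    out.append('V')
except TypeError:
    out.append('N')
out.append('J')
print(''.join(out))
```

Execution trace: 'Z' (try body) → 'V' (except NameError) → 'J' (after the try/except). Output: ZVJ

Answer: ZVJ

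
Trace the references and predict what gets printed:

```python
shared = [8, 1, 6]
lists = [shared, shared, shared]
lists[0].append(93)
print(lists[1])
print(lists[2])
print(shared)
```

Key concept: list of same reference.
Step by step:
`shared = [8, 1, 6]` → shared = [8, 1, 6]
`lists = [shared, shared, shared]` → lists = [[8, 1, 6], [8, 1, 6], [8, 1, 6]]
`lists[0].append(93)` → shared = [8, 1, 6, 93]; lists = [[8, 1, 6, 93], [8, 1, 6, 93], [8, 1, 6, 93]]
`print(lists[1])` → prints [8, 1, 6, 93]
`print(lists[2])` → prints [8, 1, 6, 93]
`print(shared)` → prints [8, 1, 6, 93]

Answer:
[8, 1, 6, 93]
[8, 1, 6, 93]
[8, 1, 6, 93]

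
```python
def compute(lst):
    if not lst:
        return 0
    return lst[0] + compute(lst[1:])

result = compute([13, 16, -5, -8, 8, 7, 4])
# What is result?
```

13 + 16 + (-5) + (-8) + 8 + 7 + 4 + 0 = 35

Answer: 35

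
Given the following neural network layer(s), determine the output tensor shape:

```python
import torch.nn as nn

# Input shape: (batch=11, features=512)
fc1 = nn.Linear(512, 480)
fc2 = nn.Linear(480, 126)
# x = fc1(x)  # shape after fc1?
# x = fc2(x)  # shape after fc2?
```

Input: (11, 512) -> after fc1: (11, 480) -> Output: (11, 126)

Answer: (11, 126)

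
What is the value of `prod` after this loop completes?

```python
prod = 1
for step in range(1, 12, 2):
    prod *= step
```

Product of 1, 3, 5, ... up to 11
`prod` takes the values: 1 → 3 → 15 → 105 → 945 → 10395

Answer: 10395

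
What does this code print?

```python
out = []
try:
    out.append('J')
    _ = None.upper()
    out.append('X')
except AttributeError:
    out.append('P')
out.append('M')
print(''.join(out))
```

Execution trace: 'J' (try body) → 'P' (except AttributeError) → 'M' (after the try/except). Output: JPM

Answer: JPM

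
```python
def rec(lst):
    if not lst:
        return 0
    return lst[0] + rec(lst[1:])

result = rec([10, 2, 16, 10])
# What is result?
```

10 + 2 + 16 + 10 + 0 = 38

Answer: 38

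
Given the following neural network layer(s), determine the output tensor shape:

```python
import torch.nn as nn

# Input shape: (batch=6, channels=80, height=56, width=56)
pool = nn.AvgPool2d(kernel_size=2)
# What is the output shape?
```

Input: (6, 80, 56, 56) -> Output: (6, 80, 28, 28)

Answer: (6, 80, 28, 28)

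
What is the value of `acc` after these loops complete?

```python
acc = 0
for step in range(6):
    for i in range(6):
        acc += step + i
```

Sum of all step+i for step,i in 6x6
`acc` takes the values: 0 → 1 → 3 → 6 → 10 → 15 → 16 → 18 → 21 → 25 → 30 → 36 → 38 → 41 → 45 → 50 → 56 → 63 → 66 → 70 → 75 → 81 → 88 → 96 → 100 → 105 → 111 → 118 → 126 → 135 → 140 → 146 → 153 → 161 → 170 → 180

Answer: 180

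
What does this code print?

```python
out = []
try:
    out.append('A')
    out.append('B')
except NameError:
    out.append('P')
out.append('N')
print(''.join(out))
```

Execution trace: 'A' (try body) → 'B' (try body, no exception) → 'N' (after the try/except). Output: ABN

Answer: ABN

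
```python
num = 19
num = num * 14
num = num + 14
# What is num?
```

Trace:
`num = 19` → num = 19
`num = num * 14` → num = 266
`num = num + 14` → num = 280
So num = 280

Answer: 280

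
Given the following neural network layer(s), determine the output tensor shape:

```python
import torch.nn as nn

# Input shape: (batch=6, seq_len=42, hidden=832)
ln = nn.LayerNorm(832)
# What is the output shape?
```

Input: (6, 42, 832) -> Output: (6, 42, 832)

Answer: (6, 42, 832)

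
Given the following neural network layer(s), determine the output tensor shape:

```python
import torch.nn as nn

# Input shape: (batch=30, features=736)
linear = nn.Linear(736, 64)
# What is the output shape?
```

Input: (30, 736) -> Output: (30, 64)

Answer: (30, 64)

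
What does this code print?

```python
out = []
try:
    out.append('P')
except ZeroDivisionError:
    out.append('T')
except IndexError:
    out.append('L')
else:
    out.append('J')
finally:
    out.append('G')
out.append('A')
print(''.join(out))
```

Execution trace: 'P' (try body, no exception) → 'J' (else) → 'G' (finally) → 'A' (after the try/except). Output: PJGA

Answer: PJGA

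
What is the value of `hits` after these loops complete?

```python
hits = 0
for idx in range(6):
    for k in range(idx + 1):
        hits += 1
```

Triangle: 1 + 2 + ... + 6
`hits` takes the values: 0 → 1 → 2 → 3 → 4 → 5 → 6 → 7 → 8 → 9 → 10 → 11 → 12 → 13 → 14 → 15 → 16 → 17 → 18 → 19 → 20 → 21

Answer: 21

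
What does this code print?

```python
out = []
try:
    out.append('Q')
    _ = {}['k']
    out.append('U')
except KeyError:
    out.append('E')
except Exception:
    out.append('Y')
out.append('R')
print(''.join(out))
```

Execution trace: 'Q' (try body) → 'E' (except KeyError) → 'R' (after the try/except). Output: QER

Answer: QER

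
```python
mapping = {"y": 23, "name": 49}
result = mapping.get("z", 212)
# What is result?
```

Trace:
`mapping = {"y": 23, "name": 49}` → mapping = {'y': 23, 'name': 49}
`result = mapping.get("z", 212)` → result = 212
So result = 212

Answer: 212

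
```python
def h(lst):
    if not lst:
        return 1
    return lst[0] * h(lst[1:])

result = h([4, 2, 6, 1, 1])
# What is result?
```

Product over [4, 2, 6, 1, 1] = 4 * 2 * 6 * 1 * 1 = 48

Answer: 48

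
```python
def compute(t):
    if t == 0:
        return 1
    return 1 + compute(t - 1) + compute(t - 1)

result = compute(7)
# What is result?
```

compute(t) = 1 + 2·compute(t-1), compute(0)=1. Closed form: (1+1)·2^7 - 1 = 255.

Answer: 255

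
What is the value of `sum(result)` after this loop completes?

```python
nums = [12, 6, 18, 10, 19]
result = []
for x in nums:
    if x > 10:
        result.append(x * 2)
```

Sum of doubled values > 10
`result` takes the values: [] → [24] → [24, 36] → [24, 36, 38]
So `sum(result)` = 98

Answer: 98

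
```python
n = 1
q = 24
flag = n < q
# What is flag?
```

Trace:
`n = 1` → n = 1
`q = 24` → q = 24
`flag = n < q` → flag = True
So flag = True

Answer: True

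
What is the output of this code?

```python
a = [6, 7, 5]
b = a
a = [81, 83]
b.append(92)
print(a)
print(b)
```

Key concept: rebinding vs mutation: a is rebound to a new list, b still points at the original.
Step by step:
`a = [6, 7, 5]` → a = [6, 7, 5]
`b = a` → b = [6, 7, 5] (same object as a)
`a = [81, 83]` → a = [81, 83]
`b.append(92)` → b = [6, 7, 5, 92]
`print(a)` → prints [81, 83]
`print(b)` → prints [6, 7, 5, 92]

Answer:
[81, 83]
[6, 7, 5, 92]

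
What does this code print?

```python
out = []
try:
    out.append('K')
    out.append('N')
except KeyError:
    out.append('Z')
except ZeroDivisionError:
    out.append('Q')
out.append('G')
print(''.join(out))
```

Execution trace: 'K' (try body) → 'N' (try body, no exception) → 'G' (after the try/except). Output: KNG

Answer: KNG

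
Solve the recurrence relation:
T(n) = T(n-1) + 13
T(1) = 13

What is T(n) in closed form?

Unrolling: T(n) = T(1) + 13·(n-1) = 13 + 13(n-1) = 13n.

Answer: T(n) = 13n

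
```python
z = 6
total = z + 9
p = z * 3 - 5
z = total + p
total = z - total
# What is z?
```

Trace:
`z = 6` → z = 6
`total = z + 9` → total = 15
`p = z * 3 - 5` → p = 13
`z = total + p` → z = 28
`total = z - total` → total = 13
So z = 28

Answer: 28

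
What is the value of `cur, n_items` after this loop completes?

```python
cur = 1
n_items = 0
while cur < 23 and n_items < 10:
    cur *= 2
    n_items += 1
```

Double until >= 23 or 10 iterations
`cur, n_items` takes the values: (1, 0) → (2, 0) → (2, 1) → (4, 1) → (4, 2) → (8, 2) → (8, 3) → (16, 3) → (16, 4) → (32, 4) → (32, 5)

Answer: 32, 5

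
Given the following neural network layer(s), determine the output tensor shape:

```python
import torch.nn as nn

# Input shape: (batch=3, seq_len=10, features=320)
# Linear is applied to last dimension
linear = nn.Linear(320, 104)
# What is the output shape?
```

Input: (3, 10, 320) -> Output: (3, 10, 104)

Answer: (3, 10, 104)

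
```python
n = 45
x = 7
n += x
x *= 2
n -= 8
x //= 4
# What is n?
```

Trace:
`n = 45` → n = 45
`x = 7` → x = 7
`n += x` → n = 52
`x *= 2` → x = 14
`n -= 8` → n = 44
`x //= 4` → x = 3
So n = 44

Answer: 44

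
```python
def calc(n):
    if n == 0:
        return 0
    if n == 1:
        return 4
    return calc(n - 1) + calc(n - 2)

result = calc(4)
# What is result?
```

Build up from base cases: calc(0)=0, calc(1)=4, calc(2)=4, calc(3)=8, calc(4)=12

Answer: 12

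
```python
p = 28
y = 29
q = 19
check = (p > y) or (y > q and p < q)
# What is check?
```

Trace:
`p = 28` → p = 28
`y = 29` → y = 29
`q = 19` → q = 19
`check = (p > y) or (y > q and p < q)` → check = False
So check = False

Answer: False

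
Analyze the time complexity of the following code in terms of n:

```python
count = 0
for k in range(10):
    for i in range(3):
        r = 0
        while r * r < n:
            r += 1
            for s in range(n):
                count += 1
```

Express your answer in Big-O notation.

Each loop level contributes: 1 × 1 × √n × n. Multiplying the contributions gives O(n√n).

Answer: O(n√n)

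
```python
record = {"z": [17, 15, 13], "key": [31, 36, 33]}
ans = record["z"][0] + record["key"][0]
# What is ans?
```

Trace:
`record = {"z": [17, 15, 13], "key": [31, 36, 33]}` → record = {'z': [17, 15, 13], 'key': [31, 36, 33]}
`ans = record["z"][0] + record["key"][0]` → ans = 48
So ans = 48

Answer: 48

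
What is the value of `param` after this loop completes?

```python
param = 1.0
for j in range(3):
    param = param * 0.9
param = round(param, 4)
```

Exponential decay: 1.0 * 0.9^3
`param` takes the values: 1.0 → 0.9 → 0.81 → 0.729

Answer: 0.729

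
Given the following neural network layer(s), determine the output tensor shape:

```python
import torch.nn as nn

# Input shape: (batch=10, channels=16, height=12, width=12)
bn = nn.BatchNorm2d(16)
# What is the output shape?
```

Input: (10, 16, 12, 12) -> Output: (10, 16, 12, 12)

Answer: (10, 16, 12, 12)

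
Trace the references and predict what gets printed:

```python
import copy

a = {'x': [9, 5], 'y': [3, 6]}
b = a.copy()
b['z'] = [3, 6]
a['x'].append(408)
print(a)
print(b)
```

Key concept: shallow copy of dict with mutable values.
Step by step:
`a = {'x': [9, 5], 'y': [3, 6]}` → a = {'x': [9, 5], 'y': [3, 6]}
`b = a.copy()` → b = {'x': [9, 5], 'y': [3, 6]}
`b['z'] = [3, 6]` → b = {'x': [9, 5], 'y': [3, 6], 'z': [3, 6]}
`a['x'].append(408)` → a = {'x': [9, 5, 408], 'y': [3, 6]}; b = {'x': [9, 5, 408], 'y': [3, 6], 'z': [3, 6]}
`print(a)` → prints {'x': [9, 5, 408], 'y': [3, 6]}
`print(b)` → prints {'x': [9, 5, 408], 'y': [3, 6], 'z': [3, 6]}

Answer:
{'x': [9, 5, 408], 'y': [3, 6]}
{'x': [9, 5, 408], 'y': [3, 6], 'z': [3, 6]}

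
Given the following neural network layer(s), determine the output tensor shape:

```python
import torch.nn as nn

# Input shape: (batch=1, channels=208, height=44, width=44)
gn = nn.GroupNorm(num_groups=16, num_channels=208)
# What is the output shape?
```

Input: (1, 208, 44, 44) -> Output: (1, 208, 44, 44)

Answer: (1, 208, 44, 44)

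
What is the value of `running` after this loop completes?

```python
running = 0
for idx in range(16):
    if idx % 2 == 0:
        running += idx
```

Sum of even numbers 0 to 15
`running` takes the values: 0 → 2 → 6 → 12 → 20 → 30 → 42 → 56

Answer: 56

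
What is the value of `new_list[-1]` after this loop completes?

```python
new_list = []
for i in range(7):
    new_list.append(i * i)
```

Last element of squares 0 to 6
`new_list` takes the values: [] → [0] → [0, 1] → [0, 1, 4] → [0, 1, 4, 9] → [0, 1, 4, 9, 16] → [0, 1, 4, 9, 16, 25] → [0, 1, 4, 9, 16, 25, 36]
So `new_list[-1]` = 36

Answer: 36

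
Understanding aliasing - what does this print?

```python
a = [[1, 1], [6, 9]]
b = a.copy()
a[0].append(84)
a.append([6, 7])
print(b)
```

Key concept: shallow copy with nested lists.
Step by step:
`a = [[1, 1], [6, 9]]` → a = [[1, 1], [6, 9]]
`b = a.copy()` → b = [[1, 1], [6, 9]]
`a[0].append(84)` → a = [[1, 1, 84], [6, 9]]; b = [[1, 1, 84], [6, 9]]
`a.append([6, 7])` → a = [[1, 1, 84], [6, 9], [6, 7]]
`print(b)` → prints [[1, 1, 84], [6, 9]]

Answer: [[1, 1, 84], [6, 9]]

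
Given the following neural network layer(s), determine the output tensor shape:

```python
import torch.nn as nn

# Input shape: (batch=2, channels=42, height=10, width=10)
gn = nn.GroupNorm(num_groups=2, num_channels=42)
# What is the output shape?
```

Input: (2, 42, 10, 10) -> Output: (2, 42, 10, 10)

Answer: (2, 42, 10, 10)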